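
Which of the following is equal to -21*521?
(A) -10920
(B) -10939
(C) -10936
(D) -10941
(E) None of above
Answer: D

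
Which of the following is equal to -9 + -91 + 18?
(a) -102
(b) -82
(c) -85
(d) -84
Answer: b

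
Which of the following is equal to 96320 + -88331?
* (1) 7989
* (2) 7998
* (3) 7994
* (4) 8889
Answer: 1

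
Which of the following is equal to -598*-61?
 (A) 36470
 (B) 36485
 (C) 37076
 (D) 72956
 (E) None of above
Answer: E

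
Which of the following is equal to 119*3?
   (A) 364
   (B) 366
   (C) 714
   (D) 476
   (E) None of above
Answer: E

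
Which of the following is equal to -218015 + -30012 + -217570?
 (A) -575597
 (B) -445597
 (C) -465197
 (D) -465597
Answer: D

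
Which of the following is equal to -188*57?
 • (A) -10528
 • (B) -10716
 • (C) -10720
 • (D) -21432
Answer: B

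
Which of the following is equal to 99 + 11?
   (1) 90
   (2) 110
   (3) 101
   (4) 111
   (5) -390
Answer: 2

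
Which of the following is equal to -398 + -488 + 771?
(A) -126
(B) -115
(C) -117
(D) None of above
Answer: B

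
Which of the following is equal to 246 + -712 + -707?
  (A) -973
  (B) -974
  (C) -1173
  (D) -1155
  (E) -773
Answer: C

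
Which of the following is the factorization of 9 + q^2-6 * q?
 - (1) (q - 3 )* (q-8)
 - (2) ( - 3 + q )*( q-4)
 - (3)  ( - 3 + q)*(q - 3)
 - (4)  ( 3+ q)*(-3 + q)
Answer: 3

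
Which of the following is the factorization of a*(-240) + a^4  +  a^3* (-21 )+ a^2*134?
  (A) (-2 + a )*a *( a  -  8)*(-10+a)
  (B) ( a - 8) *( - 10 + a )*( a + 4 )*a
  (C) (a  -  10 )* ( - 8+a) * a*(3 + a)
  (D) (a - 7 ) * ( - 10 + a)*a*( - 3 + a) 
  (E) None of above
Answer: E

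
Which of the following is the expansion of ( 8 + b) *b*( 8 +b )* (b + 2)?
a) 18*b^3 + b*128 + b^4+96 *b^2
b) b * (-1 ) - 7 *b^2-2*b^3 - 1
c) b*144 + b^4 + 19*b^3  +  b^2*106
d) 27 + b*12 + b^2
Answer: a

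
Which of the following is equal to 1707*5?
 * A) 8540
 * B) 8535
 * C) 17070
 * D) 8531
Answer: B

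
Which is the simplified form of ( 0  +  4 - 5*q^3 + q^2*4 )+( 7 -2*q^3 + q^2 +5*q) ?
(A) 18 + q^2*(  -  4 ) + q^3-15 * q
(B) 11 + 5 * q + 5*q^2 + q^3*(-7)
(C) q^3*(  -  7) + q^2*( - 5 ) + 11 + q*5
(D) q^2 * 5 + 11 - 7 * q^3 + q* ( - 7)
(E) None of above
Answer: B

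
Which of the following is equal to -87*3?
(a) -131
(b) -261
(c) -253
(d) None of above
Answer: b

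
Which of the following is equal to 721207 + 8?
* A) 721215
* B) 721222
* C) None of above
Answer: A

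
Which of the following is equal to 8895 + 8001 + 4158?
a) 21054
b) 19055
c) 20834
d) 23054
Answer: a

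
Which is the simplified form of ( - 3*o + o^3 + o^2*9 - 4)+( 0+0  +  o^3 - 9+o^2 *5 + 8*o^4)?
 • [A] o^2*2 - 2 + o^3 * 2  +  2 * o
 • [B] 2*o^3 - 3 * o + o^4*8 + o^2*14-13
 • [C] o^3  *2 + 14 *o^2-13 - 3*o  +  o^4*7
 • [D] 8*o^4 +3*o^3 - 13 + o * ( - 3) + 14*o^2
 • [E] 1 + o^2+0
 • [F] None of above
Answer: B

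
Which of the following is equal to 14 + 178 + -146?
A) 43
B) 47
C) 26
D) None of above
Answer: D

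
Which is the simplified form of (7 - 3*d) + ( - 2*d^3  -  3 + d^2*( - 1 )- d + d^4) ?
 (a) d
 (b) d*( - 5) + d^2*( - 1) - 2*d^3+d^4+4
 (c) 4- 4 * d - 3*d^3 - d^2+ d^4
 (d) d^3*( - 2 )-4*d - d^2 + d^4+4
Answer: d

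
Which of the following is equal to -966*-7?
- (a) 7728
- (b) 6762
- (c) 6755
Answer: b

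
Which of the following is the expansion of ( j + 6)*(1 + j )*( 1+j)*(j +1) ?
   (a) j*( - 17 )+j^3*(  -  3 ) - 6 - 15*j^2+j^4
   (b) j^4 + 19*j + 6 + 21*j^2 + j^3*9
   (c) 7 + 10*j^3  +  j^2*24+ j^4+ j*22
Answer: b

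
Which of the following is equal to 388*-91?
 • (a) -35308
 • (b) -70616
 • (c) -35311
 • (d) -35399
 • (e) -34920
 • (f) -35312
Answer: a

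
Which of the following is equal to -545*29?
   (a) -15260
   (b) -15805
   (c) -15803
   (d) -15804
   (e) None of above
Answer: b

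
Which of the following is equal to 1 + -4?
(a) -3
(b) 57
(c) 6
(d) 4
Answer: a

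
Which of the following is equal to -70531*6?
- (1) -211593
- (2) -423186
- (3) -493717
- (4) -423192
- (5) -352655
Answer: 2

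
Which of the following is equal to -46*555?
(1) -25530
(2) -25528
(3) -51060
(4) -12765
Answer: 1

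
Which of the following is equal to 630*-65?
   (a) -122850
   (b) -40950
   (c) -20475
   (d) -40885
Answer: b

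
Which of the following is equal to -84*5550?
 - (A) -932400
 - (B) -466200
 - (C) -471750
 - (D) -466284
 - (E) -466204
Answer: B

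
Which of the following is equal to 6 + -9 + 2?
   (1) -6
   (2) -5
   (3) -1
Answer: 3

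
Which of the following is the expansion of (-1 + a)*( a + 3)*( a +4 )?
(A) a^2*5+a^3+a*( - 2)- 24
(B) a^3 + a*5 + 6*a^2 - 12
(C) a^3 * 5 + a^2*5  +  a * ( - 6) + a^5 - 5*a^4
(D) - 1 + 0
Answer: B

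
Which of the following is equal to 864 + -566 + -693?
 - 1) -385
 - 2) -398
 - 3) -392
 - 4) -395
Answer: 4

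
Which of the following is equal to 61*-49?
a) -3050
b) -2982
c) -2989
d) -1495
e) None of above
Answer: c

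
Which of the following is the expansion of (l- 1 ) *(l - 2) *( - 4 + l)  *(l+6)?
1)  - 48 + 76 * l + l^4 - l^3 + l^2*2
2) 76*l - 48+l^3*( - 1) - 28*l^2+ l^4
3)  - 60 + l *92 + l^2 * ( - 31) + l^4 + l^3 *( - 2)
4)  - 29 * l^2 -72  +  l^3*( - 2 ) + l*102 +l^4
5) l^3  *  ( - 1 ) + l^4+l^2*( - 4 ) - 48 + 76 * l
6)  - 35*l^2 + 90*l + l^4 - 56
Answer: 2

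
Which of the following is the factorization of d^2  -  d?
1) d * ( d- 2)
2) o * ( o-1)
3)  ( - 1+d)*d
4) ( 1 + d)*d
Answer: 3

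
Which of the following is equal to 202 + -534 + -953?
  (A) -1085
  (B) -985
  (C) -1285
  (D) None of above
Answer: C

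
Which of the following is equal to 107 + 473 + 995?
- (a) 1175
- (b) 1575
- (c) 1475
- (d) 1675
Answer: b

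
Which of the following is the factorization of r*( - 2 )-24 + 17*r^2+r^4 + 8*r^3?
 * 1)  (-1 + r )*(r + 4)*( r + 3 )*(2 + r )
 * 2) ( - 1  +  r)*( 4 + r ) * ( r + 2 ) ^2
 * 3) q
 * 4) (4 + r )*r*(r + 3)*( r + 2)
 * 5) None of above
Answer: 1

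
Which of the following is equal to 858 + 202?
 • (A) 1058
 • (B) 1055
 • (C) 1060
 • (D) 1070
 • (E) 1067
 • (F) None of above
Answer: C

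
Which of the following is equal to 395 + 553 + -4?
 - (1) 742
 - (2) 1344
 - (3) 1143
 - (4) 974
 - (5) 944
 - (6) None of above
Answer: 5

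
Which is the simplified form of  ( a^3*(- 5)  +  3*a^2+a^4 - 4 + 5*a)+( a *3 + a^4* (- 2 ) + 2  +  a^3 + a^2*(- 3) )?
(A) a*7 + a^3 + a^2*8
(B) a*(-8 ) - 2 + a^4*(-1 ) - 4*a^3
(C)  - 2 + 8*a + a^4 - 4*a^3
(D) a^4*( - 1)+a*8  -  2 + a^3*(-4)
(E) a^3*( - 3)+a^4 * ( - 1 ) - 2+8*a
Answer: D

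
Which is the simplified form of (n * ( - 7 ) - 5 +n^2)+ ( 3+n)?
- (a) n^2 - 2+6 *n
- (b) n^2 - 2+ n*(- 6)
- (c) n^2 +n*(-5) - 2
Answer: b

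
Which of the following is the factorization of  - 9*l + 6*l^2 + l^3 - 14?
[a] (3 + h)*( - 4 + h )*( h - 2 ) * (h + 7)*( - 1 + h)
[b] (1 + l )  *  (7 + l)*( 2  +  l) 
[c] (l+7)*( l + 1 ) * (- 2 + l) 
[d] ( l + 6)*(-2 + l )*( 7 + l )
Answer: c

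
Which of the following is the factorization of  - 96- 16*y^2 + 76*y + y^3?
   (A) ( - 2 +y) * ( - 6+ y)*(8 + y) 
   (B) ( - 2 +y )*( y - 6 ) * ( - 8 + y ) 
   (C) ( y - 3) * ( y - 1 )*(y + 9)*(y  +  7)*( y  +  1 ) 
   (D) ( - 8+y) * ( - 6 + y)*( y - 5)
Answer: B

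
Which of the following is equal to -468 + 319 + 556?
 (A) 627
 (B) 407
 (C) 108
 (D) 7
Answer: B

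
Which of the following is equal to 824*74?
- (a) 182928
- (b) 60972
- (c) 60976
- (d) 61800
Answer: c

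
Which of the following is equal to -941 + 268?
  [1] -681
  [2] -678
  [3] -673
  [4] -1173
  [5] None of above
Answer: 3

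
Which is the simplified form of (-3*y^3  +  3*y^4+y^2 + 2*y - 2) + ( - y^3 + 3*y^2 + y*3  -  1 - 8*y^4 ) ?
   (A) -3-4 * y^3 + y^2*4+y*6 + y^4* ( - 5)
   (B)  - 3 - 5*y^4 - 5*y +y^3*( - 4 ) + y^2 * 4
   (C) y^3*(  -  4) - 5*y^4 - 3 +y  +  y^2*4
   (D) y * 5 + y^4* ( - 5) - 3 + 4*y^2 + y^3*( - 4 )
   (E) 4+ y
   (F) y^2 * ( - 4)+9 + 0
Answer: D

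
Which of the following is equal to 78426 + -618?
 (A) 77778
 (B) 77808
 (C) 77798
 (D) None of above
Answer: B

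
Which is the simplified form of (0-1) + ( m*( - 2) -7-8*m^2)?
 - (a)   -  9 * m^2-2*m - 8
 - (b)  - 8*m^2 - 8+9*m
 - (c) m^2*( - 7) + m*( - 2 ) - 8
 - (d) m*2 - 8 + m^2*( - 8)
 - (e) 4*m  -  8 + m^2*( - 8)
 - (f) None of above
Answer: f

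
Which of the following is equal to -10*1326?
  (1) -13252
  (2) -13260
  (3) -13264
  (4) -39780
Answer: 2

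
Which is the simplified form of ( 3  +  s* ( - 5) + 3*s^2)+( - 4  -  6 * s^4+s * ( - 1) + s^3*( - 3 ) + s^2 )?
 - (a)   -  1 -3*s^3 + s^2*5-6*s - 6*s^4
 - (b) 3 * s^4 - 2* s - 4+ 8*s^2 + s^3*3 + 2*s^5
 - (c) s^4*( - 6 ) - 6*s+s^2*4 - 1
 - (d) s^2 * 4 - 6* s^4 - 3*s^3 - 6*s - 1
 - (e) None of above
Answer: d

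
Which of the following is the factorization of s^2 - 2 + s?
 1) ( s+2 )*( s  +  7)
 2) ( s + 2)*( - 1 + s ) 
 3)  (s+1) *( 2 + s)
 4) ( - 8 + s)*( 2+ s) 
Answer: 2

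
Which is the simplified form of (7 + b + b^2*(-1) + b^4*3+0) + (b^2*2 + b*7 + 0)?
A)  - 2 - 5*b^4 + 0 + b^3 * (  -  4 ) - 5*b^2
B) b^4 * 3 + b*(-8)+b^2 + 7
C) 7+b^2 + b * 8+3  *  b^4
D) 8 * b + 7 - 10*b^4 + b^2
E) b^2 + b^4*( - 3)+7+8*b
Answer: C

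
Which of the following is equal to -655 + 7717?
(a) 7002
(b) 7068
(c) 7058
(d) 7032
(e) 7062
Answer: e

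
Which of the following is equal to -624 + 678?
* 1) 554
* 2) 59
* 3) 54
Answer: 3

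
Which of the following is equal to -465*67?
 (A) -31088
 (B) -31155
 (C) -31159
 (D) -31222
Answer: B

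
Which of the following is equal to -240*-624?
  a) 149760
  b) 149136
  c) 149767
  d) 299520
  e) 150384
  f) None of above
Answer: a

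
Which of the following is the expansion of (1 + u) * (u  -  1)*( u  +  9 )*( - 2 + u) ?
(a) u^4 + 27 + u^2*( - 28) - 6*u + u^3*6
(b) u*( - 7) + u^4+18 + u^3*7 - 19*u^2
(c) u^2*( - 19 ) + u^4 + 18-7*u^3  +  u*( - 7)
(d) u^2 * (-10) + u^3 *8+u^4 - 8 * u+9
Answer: b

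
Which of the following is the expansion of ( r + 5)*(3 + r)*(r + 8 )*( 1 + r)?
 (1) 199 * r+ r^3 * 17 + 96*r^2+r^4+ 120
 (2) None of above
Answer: 2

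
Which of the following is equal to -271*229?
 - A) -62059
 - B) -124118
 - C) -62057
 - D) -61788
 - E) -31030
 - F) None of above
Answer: A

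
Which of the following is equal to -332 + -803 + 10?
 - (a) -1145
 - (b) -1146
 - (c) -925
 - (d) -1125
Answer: d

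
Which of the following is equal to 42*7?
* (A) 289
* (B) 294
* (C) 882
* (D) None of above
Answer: B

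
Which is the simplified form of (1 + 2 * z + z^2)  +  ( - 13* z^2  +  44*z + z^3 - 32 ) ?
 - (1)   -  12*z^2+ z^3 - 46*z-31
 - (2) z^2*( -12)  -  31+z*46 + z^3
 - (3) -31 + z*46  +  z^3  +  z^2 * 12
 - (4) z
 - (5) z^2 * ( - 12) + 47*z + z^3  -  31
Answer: 2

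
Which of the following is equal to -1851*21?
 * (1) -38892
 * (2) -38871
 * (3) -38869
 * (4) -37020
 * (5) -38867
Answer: 2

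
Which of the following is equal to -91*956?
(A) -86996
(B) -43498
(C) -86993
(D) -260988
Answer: A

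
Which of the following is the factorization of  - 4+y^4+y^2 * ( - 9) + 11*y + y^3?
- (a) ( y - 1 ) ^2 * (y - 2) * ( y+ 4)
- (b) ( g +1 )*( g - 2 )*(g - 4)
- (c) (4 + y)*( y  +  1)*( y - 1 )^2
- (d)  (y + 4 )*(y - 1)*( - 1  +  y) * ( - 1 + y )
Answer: d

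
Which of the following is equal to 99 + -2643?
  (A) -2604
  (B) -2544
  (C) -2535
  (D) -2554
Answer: B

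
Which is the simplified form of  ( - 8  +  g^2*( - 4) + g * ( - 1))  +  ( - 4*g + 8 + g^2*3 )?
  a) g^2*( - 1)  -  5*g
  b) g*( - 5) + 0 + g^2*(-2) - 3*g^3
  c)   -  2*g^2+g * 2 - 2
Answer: a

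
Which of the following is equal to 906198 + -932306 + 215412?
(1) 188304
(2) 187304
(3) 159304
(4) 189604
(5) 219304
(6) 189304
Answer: 6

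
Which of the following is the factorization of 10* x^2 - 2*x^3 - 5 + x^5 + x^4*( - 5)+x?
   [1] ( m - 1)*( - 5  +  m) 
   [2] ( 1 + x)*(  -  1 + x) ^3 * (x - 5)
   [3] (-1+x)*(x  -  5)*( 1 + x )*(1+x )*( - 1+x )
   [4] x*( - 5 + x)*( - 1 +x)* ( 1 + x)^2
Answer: 3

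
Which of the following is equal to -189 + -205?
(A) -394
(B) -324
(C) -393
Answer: A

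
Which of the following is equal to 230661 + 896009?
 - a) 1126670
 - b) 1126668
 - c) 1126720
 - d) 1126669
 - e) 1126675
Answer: a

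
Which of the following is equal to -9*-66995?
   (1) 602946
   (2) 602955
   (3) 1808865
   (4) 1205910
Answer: 2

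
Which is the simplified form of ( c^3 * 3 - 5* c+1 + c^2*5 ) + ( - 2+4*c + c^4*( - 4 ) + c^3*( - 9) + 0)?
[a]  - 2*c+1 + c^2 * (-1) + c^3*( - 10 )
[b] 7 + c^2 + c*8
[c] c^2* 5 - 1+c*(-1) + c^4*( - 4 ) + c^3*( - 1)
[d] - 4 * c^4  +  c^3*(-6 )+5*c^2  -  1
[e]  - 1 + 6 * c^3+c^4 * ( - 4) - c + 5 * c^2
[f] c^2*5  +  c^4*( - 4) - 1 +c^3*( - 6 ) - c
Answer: f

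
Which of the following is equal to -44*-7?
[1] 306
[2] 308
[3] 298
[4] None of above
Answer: 2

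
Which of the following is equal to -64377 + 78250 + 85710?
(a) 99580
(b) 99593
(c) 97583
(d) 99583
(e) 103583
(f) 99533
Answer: d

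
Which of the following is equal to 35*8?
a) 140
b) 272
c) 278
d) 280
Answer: d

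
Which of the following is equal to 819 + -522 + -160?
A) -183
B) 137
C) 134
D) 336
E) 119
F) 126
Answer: B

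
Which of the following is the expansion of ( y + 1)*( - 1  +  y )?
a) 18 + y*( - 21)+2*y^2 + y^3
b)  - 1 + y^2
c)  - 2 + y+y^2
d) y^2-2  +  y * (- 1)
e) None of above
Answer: b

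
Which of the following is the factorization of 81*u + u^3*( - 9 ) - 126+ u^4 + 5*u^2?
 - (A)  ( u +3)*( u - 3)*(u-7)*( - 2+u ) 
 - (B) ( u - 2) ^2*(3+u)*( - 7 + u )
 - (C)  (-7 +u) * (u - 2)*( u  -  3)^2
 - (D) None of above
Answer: A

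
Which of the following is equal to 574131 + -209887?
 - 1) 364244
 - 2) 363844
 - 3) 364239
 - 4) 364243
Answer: 1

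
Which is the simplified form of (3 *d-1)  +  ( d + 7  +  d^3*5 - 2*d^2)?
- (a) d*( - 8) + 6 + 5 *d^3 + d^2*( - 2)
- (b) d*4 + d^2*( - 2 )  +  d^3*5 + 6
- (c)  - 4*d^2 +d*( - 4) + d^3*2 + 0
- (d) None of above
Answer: b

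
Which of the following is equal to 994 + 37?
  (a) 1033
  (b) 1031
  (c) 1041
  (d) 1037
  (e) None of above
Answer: b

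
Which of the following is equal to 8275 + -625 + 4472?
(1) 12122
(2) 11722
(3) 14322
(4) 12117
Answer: 1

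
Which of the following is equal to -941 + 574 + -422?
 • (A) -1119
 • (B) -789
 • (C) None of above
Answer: B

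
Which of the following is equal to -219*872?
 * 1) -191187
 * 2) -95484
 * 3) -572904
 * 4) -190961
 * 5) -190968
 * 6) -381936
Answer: 5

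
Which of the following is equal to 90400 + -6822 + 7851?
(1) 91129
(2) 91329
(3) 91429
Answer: 3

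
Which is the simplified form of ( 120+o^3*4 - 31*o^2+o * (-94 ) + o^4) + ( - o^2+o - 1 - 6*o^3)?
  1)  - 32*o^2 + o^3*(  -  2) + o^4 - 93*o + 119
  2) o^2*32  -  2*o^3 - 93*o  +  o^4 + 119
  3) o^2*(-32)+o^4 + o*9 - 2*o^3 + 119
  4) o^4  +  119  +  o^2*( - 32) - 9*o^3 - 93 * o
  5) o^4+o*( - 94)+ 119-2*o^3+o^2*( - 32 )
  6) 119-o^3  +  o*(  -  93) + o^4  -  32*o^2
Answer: 1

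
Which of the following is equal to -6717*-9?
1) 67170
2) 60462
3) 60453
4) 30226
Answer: 3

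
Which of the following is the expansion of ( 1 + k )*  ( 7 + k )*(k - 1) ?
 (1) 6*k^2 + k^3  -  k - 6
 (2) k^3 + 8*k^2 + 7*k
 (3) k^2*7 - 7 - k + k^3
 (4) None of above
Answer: 3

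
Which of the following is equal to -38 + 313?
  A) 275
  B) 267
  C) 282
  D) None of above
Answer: A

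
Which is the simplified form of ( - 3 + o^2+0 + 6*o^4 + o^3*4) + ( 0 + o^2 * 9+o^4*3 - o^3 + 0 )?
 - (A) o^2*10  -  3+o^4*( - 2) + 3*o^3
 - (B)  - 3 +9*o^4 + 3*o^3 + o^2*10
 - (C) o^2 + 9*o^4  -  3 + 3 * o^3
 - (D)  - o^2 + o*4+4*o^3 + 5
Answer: B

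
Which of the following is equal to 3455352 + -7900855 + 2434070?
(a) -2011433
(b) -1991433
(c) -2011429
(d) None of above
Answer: a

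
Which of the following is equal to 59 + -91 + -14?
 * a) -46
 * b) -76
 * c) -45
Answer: a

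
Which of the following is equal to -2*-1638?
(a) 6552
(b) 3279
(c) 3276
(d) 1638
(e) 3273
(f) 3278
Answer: c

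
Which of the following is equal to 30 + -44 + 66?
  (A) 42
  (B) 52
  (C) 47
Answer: B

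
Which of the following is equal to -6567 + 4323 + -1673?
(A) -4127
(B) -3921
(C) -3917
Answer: C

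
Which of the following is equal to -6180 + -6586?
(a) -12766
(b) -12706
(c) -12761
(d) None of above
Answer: a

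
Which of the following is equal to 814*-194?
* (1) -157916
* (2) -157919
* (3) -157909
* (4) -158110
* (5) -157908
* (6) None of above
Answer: 1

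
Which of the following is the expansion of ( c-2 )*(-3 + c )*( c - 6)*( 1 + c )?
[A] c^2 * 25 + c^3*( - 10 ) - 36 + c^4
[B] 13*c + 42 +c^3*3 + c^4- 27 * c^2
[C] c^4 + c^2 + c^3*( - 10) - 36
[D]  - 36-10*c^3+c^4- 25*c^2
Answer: A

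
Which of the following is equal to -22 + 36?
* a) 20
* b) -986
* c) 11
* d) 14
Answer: d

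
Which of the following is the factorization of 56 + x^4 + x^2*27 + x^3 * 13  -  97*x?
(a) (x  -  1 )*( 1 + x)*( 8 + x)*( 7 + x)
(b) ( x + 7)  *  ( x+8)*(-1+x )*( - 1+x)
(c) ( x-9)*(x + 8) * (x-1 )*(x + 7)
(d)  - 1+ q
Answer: b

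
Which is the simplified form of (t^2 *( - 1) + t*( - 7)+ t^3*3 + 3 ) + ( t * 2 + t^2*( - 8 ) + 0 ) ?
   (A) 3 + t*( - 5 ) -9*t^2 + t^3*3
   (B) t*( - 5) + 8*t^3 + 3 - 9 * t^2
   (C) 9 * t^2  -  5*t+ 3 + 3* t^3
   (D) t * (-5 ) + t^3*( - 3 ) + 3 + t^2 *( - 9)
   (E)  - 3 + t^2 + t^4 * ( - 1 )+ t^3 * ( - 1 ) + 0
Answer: A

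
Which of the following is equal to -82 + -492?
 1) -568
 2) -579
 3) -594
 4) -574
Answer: 4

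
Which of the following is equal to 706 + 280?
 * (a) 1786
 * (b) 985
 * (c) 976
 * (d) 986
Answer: d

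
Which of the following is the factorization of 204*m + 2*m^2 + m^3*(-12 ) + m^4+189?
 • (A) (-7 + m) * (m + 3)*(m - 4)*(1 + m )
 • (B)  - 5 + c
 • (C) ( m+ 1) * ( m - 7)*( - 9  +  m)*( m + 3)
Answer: C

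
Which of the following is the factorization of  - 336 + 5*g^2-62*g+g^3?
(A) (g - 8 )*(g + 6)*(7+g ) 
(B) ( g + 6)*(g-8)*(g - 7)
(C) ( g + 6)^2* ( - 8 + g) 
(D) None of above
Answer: A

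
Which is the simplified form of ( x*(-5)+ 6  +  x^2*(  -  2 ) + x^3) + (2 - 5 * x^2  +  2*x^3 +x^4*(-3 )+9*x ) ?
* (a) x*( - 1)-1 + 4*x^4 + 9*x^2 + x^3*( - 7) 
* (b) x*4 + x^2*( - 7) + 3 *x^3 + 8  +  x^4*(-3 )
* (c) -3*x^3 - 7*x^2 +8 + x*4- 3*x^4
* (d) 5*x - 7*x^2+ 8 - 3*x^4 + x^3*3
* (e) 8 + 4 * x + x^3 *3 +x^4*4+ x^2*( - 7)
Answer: b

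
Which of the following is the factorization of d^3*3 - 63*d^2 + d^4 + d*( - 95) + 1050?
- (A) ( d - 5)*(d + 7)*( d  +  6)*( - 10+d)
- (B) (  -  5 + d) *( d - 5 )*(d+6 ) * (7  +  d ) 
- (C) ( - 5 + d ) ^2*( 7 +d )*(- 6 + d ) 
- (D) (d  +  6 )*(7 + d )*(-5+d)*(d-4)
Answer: B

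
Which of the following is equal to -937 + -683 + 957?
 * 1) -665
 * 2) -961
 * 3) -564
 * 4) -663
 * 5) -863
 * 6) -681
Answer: 4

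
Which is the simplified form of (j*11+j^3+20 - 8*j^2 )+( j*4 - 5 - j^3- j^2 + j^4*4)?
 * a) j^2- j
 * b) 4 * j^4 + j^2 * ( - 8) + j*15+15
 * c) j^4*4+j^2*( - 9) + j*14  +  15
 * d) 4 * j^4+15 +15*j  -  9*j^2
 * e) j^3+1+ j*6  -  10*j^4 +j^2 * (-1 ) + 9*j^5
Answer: d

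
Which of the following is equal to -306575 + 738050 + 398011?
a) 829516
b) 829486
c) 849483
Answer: b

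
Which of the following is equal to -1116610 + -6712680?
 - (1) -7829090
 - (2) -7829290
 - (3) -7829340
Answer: 2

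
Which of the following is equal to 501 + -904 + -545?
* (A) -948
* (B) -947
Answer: A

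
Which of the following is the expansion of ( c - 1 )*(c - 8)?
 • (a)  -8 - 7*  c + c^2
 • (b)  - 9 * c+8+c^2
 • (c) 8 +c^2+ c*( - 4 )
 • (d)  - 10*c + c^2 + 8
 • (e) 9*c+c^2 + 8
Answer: b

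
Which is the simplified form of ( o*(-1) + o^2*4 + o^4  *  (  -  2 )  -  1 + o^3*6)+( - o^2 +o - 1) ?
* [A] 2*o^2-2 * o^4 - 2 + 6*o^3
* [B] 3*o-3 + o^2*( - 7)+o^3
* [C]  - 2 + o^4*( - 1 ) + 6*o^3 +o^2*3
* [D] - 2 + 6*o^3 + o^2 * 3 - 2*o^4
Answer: D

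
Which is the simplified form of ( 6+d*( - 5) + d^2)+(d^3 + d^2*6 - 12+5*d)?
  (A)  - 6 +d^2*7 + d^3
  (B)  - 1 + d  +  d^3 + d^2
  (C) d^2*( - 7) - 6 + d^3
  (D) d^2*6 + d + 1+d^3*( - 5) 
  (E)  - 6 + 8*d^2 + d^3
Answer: A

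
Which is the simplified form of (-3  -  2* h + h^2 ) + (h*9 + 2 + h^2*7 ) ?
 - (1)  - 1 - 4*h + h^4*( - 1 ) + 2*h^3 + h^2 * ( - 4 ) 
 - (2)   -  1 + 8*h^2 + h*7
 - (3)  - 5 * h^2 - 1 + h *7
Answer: 2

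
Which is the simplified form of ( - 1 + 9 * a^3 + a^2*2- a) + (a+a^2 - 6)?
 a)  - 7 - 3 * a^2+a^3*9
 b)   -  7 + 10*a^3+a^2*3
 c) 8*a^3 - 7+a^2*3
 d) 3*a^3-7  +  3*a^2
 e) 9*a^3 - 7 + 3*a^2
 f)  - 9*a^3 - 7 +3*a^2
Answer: e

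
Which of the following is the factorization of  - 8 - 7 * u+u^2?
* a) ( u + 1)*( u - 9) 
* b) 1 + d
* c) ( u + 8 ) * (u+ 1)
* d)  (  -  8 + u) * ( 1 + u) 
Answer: d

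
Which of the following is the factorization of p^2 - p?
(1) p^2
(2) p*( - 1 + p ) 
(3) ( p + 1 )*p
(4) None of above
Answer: 2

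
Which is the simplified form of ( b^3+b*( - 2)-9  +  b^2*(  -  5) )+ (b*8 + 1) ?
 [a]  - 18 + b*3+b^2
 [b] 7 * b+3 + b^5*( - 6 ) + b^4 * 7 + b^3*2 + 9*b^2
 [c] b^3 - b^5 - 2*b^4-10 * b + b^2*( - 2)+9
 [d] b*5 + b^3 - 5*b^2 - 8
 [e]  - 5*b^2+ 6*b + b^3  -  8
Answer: e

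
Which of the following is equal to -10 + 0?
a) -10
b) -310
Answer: a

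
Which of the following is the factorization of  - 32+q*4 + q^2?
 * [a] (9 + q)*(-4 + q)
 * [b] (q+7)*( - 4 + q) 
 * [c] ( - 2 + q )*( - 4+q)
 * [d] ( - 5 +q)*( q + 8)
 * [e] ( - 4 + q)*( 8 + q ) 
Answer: e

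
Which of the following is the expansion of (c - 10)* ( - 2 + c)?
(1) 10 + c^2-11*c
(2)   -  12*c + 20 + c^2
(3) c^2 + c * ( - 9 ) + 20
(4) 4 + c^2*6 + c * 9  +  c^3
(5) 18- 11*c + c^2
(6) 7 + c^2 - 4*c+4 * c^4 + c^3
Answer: 2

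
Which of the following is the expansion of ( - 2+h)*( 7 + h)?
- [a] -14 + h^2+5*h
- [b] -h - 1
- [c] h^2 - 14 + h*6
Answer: a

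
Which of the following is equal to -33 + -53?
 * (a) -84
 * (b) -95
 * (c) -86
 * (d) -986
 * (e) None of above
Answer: c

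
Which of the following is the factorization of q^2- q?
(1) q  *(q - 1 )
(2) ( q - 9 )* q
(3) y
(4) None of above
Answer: 1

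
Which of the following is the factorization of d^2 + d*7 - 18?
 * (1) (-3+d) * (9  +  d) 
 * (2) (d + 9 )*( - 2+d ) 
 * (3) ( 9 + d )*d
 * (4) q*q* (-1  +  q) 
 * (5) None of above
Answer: 2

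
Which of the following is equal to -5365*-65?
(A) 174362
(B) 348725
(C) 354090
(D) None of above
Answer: B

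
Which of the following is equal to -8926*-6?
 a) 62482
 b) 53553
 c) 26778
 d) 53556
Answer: d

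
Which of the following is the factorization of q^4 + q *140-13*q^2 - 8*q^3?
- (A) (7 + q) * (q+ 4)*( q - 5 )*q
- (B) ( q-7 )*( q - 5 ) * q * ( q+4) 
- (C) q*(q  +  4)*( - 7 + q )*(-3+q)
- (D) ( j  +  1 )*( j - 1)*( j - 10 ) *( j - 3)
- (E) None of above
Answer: B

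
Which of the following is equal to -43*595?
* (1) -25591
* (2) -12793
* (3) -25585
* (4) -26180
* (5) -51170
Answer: 3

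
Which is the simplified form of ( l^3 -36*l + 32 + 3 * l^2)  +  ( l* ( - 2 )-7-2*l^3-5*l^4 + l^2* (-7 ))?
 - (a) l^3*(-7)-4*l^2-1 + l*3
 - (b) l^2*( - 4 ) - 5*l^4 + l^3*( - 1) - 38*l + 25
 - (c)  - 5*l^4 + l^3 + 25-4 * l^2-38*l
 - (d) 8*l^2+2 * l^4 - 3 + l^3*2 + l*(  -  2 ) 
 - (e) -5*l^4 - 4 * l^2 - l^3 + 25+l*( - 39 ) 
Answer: b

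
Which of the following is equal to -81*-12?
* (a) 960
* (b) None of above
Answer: b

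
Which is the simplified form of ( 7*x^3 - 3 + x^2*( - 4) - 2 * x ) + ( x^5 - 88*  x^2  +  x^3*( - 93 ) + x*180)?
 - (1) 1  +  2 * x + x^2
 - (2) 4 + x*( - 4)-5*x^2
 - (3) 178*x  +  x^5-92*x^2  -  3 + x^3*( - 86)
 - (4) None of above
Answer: 3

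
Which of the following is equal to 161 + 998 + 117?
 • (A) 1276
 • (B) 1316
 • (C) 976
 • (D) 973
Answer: A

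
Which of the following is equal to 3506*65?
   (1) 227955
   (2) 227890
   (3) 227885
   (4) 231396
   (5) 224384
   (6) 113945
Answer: 2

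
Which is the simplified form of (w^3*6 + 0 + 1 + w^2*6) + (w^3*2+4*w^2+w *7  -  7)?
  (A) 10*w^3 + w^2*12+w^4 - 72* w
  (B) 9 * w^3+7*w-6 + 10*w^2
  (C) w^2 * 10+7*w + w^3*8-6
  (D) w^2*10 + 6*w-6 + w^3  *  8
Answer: C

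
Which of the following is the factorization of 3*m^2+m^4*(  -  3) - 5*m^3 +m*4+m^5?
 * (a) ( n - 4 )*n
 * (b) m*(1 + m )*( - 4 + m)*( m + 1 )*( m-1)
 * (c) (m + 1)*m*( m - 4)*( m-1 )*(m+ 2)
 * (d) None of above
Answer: b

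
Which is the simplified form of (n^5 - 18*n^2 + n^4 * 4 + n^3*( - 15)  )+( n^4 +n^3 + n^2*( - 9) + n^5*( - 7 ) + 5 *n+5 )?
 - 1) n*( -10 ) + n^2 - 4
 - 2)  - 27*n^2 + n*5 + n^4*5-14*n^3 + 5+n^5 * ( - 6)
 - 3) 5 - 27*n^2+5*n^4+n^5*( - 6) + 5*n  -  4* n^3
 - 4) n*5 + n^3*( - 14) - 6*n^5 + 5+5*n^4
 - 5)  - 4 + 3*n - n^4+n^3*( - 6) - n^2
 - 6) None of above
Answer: 2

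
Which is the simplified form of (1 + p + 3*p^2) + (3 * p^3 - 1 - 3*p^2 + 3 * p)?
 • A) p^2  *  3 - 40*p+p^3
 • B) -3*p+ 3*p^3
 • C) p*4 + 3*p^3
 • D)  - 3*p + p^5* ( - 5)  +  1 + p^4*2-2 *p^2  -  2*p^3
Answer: C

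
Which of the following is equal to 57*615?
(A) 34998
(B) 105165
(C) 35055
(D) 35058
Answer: C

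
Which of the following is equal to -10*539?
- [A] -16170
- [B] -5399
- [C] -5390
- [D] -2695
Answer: C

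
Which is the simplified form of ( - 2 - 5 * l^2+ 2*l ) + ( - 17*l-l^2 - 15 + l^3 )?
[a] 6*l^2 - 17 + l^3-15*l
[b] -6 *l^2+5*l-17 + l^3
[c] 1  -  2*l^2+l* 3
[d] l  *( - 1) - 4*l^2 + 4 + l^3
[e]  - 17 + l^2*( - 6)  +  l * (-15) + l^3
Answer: e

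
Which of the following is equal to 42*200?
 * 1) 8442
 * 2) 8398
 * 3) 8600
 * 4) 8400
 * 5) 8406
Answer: 4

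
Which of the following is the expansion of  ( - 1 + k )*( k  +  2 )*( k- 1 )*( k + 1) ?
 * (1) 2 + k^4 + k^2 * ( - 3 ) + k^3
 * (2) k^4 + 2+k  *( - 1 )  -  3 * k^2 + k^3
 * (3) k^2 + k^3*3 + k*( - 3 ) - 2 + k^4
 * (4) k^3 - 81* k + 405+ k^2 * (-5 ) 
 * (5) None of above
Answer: 2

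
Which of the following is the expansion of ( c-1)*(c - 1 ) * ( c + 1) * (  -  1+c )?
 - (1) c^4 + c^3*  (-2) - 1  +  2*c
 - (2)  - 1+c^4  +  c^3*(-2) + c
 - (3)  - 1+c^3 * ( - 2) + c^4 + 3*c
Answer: 1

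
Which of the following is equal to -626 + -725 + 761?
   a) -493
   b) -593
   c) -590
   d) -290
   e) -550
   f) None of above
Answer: c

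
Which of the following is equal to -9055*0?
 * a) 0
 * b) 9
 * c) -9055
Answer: a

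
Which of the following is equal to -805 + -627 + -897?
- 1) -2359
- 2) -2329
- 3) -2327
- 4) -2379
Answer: 2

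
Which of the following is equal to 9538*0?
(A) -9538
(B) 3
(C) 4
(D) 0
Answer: D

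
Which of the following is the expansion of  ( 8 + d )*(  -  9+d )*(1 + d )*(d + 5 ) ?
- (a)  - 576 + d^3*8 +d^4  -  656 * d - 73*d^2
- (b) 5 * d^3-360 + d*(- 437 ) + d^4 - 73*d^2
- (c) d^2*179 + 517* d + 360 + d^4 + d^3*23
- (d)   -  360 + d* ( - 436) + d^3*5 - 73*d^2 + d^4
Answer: b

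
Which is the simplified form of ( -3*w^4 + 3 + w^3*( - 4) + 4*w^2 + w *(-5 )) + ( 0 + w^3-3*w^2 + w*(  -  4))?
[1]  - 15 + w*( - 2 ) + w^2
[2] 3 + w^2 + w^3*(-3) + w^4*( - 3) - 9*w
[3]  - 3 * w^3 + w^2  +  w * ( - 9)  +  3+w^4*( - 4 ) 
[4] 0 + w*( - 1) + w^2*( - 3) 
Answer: 2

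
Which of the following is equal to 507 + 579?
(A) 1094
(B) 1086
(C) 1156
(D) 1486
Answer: B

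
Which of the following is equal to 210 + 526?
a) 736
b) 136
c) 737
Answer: a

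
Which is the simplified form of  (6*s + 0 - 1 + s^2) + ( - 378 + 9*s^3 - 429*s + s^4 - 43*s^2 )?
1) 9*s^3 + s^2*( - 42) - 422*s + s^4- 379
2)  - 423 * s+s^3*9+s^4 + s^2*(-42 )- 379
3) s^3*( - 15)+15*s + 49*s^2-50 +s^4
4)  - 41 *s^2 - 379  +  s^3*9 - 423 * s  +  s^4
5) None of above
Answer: 2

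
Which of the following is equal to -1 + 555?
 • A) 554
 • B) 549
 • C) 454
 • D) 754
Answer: A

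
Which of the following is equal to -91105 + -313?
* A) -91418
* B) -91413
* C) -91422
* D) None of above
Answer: A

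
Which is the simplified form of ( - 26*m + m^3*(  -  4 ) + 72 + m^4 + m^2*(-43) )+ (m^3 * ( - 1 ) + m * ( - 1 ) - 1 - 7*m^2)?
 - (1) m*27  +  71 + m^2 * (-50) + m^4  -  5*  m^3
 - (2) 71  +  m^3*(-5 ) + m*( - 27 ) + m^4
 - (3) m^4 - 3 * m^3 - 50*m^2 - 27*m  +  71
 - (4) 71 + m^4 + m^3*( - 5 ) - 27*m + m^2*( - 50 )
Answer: 4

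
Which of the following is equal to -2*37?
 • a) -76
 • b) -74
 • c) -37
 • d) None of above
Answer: b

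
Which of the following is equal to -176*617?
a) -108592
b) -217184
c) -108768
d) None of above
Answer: a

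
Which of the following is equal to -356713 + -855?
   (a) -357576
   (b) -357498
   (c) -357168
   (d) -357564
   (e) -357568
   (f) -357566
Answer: e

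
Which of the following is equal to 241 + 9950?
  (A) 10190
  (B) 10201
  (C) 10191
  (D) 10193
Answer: C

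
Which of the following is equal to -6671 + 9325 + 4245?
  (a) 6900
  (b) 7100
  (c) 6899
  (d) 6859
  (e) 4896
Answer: c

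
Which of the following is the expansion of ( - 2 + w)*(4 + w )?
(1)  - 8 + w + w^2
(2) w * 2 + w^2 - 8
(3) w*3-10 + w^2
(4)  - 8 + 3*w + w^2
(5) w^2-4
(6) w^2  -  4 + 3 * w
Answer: 2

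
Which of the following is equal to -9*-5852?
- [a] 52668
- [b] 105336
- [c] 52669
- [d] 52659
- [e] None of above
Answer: a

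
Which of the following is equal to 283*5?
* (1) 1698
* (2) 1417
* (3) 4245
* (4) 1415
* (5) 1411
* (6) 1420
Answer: 4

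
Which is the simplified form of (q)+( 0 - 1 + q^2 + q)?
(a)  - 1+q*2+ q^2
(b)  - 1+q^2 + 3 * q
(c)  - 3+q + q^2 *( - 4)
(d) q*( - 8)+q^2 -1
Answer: a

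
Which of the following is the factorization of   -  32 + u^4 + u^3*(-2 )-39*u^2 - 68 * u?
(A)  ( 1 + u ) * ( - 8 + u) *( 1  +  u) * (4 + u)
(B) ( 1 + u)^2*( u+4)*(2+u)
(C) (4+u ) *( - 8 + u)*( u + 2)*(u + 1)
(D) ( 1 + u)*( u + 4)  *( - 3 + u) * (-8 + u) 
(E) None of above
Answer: A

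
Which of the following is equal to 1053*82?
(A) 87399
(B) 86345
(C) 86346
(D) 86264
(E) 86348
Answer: C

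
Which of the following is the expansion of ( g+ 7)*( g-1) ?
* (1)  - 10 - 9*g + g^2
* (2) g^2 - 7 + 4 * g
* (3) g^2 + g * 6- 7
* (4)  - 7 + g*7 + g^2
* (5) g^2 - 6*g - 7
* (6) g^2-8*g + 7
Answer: 3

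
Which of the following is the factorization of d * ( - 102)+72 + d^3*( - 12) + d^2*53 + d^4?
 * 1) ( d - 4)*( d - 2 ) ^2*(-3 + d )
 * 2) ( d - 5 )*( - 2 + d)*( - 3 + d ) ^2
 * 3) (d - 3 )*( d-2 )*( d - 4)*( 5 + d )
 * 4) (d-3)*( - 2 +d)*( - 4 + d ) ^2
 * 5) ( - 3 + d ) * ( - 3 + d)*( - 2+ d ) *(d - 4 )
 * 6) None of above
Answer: 5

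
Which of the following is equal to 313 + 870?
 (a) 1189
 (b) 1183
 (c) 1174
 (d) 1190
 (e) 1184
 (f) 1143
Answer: b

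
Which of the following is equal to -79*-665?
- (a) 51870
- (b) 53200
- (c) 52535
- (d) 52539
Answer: c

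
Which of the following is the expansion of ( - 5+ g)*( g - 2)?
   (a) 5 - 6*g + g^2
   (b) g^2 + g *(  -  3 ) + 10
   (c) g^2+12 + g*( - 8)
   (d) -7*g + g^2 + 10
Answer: d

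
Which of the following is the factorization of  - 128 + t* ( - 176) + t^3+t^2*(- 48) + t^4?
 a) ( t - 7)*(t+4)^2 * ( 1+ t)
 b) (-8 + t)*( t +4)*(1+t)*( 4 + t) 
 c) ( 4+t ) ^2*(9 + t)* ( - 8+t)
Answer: b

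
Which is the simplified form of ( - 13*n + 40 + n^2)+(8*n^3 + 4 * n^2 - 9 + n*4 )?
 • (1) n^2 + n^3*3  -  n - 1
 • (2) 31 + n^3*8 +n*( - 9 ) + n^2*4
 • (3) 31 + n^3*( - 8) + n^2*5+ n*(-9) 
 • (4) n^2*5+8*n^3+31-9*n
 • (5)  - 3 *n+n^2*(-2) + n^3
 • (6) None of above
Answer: 4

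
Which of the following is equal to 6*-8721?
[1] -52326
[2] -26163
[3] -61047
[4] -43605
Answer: 1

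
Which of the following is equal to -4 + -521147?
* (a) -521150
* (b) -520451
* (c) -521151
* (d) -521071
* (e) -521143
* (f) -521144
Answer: c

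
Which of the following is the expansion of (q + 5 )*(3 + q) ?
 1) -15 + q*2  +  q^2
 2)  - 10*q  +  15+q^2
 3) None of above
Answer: 3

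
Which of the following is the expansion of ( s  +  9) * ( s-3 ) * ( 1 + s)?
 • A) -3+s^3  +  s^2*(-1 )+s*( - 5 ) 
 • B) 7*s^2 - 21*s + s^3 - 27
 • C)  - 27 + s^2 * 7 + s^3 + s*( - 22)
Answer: B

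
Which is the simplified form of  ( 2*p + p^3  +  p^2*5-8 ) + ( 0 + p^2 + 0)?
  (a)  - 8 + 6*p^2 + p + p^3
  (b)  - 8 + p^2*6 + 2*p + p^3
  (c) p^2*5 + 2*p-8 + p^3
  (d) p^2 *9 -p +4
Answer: b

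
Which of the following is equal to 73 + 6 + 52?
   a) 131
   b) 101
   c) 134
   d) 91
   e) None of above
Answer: a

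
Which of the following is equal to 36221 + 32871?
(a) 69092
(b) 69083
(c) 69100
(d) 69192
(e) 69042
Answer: a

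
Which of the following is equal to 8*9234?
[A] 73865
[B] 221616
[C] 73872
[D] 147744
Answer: C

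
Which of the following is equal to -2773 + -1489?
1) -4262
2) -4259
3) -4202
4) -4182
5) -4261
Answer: 1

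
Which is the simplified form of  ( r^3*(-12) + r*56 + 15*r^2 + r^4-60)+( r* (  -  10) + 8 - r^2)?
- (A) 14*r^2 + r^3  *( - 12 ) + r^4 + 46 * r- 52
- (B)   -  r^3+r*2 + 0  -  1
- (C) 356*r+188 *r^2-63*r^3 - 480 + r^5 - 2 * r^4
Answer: A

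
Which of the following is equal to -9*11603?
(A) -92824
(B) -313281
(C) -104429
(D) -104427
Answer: D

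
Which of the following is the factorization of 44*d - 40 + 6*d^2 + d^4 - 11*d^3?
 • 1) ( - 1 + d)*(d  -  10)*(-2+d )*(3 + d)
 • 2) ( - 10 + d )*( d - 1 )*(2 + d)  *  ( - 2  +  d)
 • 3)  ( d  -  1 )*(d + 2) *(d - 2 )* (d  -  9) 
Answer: 2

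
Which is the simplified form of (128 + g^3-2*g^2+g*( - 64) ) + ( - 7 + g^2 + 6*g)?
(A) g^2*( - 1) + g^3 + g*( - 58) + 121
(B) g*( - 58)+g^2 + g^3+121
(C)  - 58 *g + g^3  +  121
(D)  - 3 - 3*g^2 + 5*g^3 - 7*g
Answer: A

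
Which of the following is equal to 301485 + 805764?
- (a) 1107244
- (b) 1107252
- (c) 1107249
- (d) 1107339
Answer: c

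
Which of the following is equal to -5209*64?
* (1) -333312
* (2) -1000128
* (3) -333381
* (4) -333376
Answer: 4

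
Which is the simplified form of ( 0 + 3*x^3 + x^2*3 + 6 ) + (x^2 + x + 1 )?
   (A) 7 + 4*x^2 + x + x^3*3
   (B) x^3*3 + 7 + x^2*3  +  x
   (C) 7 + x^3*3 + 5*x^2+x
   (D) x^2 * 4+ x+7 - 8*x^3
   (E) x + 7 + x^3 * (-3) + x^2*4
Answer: A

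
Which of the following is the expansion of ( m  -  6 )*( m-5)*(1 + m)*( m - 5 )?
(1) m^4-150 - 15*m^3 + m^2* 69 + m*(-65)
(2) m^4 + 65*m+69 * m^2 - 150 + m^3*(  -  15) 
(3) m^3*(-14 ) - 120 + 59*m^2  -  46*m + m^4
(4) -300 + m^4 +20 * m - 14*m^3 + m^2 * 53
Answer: 1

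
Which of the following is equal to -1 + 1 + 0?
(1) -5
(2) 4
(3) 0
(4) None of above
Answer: 3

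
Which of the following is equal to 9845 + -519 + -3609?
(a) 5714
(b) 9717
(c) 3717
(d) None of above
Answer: d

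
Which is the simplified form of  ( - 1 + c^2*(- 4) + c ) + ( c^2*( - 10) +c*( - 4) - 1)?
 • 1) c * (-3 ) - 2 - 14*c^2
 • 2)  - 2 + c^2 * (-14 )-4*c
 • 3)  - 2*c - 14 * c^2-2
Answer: 1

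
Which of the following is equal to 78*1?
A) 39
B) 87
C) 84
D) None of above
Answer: D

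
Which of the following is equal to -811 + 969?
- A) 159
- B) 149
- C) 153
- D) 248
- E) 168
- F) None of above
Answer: F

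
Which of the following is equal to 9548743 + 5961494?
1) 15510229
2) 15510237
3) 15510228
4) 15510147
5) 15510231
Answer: 2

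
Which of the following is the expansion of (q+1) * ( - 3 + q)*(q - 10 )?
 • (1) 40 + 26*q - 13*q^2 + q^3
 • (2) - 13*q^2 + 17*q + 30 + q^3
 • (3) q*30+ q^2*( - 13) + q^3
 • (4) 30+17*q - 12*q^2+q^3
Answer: 4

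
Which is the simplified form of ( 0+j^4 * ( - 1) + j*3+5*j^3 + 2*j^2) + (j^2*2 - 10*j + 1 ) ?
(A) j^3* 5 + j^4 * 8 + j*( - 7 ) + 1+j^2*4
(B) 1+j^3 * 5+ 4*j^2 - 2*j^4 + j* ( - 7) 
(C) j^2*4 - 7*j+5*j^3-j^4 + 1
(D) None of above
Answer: C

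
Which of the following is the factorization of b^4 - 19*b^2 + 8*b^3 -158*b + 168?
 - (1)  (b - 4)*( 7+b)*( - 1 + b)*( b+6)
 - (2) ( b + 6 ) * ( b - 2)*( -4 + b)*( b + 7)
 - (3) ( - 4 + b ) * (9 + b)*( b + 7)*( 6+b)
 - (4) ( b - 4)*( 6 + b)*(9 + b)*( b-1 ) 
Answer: 1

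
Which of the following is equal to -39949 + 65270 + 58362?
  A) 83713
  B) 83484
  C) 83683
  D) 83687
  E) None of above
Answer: C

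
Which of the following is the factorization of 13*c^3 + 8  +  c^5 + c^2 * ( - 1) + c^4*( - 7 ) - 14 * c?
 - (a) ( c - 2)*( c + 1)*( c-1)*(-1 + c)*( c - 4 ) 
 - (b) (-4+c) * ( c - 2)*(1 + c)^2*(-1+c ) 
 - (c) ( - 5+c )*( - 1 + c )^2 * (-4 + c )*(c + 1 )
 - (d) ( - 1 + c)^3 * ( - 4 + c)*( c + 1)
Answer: a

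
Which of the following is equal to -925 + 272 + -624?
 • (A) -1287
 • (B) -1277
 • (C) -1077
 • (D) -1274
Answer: B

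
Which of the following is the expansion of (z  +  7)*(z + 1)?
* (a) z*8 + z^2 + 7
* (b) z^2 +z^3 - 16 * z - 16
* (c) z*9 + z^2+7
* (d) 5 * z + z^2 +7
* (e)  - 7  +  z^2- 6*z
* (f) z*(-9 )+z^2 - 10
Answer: a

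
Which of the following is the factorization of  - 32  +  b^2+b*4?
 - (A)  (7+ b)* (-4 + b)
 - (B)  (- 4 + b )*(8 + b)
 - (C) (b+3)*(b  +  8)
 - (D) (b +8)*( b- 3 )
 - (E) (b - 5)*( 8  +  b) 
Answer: B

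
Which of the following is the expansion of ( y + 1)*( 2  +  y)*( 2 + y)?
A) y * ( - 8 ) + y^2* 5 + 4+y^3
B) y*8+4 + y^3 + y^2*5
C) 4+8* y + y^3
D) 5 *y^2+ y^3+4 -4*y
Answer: B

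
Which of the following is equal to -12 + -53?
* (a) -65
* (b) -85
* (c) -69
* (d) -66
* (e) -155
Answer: a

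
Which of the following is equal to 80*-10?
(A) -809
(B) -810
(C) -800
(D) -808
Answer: C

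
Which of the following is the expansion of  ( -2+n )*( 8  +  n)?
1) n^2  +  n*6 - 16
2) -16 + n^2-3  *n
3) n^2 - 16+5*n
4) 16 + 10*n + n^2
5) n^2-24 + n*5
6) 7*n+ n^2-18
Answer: 1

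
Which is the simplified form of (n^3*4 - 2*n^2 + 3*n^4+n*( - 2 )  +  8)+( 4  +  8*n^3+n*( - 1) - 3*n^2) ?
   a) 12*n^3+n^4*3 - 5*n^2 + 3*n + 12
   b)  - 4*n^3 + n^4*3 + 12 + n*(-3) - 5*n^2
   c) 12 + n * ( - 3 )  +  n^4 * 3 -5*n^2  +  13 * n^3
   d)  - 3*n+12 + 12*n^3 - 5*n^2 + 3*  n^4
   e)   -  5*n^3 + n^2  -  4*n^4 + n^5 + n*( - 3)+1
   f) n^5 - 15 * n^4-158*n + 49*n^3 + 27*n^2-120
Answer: d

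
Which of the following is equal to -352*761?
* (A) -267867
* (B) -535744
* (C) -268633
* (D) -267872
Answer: D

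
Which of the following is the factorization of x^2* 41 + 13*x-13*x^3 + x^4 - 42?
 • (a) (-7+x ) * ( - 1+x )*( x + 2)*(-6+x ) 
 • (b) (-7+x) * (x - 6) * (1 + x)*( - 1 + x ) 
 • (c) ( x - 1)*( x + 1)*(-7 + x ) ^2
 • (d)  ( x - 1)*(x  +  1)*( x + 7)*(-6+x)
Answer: b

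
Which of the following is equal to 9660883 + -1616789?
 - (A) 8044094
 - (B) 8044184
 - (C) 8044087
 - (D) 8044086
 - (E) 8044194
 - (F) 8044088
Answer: A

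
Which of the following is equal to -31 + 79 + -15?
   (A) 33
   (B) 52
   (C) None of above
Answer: A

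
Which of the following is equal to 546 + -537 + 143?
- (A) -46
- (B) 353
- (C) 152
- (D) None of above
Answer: C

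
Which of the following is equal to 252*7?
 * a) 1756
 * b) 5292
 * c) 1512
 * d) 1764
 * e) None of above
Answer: d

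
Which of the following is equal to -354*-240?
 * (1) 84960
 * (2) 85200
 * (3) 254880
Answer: 1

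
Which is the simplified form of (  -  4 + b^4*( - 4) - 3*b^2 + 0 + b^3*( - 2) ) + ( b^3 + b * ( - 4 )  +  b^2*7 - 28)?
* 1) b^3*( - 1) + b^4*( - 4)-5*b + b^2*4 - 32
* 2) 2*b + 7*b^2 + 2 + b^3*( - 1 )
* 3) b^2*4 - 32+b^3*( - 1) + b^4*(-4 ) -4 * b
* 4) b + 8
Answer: 3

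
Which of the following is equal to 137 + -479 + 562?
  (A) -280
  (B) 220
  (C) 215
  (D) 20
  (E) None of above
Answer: B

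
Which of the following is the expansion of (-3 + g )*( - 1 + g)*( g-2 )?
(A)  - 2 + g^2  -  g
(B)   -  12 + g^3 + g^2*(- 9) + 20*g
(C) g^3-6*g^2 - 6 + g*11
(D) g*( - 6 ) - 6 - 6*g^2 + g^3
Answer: C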